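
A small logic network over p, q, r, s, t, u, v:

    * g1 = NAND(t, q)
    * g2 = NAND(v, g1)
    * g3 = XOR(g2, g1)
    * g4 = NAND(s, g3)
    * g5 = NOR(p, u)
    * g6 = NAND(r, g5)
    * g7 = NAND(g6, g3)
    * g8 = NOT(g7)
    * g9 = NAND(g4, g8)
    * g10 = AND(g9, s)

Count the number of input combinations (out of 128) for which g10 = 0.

64

g10 = AND(g9, s) must be 0, so at least one of g9, s is 0.
Enumerating the 128 input combinations, 64 give g10 = 0 and 64 give g10 = 1.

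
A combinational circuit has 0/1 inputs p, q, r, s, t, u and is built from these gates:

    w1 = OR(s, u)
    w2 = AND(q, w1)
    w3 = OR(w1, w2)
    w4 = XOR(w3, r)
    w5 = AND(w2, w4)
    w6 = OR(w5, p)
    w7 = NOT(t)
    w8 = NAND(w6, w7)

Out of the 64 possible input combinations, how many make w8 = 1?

45

w8 = NAND(w6, w7) must be 1, so at least one of w6, w7 is 0.
Enumerating the 64 input combinations, 45 give w8 = 1 and 19 give w8 = 0.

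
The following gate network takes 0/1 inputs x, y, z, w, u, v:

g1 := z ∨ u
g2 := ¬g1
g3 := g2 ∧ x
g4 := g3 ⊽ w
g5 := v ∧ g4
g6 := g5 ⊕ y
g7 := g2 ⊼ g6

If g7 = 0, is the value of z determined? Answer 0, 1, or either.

0

g7 = g2 ⊼ g6 must be 0, so both g2 = 1 and g6 = 1.
g2 = ¬g1 must be 1, so g1 = 0.
g6 = g5 ⊕ y must be 1, so g5 and y differ.
Every assignment with g7 = 0 has z = 0; there are 8 such assignment(s).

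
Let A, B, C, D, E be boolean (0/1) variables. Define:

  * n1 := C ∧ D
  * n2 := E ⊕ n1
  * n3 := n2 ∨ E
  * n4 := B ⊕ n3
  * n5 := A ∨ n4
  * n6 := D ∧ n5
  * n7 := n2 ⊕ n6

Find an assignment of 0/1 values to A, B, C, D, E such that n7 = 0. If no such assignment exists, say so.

Check with A=0, B=1, C=1, D=0, E=0:
n1 = C ∧ D = 1 ∧ 0 = 0
n2 = E ⊕ n1 = 0 ⊕ 0 = 0
n3 = n2 ∨ E = 0 ∨ 0 = 0
n4 = B ⊕ n3 = 1 ⊕ 0 = 1
n5 = A ∨ n4 = 0 ∨ 1 = 1
n6 = D ∧ n5 = 0 ∧ 1 = 0
n7 = n2 ⊕ n6 = 0 ⊕ 0 = 0
So n7 = 0 as required.

A=0, B=1, C=1, D=0, E=0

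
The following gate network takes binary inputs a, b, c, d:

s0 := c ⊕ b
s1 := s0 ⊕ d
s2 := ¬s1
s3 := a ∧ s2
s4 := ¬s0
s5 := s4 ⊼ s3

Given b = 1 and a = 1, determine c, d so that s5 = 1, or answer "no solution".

c=1 d=1

s5 = s4 ⊼ s3 must be 1, so at least one of s4, s3 is 0.
Check with b = 1 and a = 1 and c=1, d=1:
s0 = c ⊕ b = 1 ⊕ 1 = 0
s1 = s0 ⊕ d = 0 ⊕ 1 = 1
s2 = ¬s1 = ¬1 = 0
s3 = a ∧ s2 = 1 ∧ 0 = 0
s4 = ¬s0 = ¬0 = 1
s5 = s4 ⊼ s3 = 1 ⊼ 0 = 1
So s5 = 1.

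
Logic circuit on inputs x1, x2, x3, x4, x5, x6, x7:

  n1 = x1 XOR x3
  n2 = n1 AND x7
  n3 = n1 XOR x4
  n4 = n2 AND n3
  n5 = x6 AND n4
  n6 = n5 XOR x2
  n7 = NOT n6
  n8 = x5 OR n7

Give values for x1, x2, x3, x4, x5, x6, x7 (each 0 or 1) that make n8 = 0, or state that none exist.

Check with x1=0, x2=1, x3=1, x4=1, x5=0, x6=1, x7=1:
n1 = x1 XOR x3 = 0 XOR 1 = 1
n2 = n1 AND x7 = 1 AND 1 = 1
n3 = n1 XOR x4 = 1 XOR 1 = 0
n4 = n2 AND n3 = 1 AND 0 = 0
n5 = x6 AND n4 = 1 AND 0 = 0
n6 = n5 XOR x2 = 0 XOR 1 = 1
n7 = NOT n6 = NOT 1 = 0
n8 = x5 OR n7 = 0 OR 0 = 0
So n8 = 0 as required.

x1=0, x2=1, x3=1, x4=1, x5=0, x6=1, x7=1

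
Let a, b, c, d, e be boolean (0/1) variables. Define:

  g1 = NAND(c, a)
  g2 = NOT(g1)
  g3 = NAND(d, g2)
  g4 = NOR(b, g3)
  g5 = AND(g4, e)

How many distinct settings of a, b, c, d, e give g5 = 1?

1

g5 = AND(g4, e) must be 1, so both g4 = 1 and e = 1.
g4 = NOR(b, g3) must be 1, so both b = 0 and g3 = 0.
Satisfying assignments:
  a=1, b=0, c=1, d=1, e=1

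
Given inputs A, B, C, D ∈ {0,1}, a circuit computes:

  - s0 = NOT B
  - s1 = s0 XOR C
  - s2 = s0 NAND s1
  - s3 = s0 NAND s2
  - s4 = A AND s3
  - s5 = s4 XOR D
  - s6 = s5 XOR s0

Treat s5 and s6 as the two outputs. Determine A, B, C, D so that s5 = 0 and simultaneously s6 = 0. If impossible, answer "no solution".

Check with A=0, B=1, C=0, D=0:
s0 = NOT B = NOT 1 = 0
s1 = s0 XOR C = 0 XOR 0 = 0
s2 = s0 NAND s1 = 0 NAND 0 = 1
s3 = s0 NAND s2 = 0 NAND 1 = 1
s4 = A AND s3 = 0 AND 1 = 0
s5 = s4 XOR D = 0 XOR 0 = 0
s6 = s5 XOR s0 = 0 XOR 0 = 0
So s5 = 0 and s6 = 0.

A=0, B=1, C=0, D=0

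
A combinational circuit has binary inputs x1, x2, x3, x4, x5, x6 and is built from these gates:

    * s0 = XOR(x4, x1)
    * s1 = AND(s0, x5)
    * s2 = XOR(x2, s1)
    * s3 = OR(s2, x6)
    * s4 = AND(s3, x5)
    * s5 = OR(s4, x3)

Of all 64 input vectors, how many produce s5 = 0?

s5 = OR(s4, x3) must be 0, so both s4 = 0 and x3 = 0.
s4 = AND(s3, x5) must be 0, so at least one of s3, x5 is 0.
Enumerating the 64 input combinations, 20 give s5 = 0 and 44 give s5 = 1.

20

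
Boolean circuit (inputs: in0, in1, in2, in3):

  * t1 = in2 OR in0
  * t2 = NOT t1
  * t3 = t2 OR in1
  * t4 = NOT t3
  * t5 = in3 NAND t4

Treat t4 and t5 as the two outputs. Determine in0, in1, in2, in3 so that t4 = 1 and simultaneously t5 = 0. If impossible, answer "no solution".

in0=1, in1=0, in2=0, in3=1

Check with in0=1, in1=0, in2=0, in3=1:
t1 = in2 OR in0 = 0 OR 1 = 1
t2 = NOT t1 = NOT 1 = 0
t3 = t2 OR in1 = 0 OR 0 = 0
t4 = NOT t3 = NOT 0 = 1
t5 = in3 NAND t4 = 1 NAND 1 = 0
So t4 = 1 and t5 = 0.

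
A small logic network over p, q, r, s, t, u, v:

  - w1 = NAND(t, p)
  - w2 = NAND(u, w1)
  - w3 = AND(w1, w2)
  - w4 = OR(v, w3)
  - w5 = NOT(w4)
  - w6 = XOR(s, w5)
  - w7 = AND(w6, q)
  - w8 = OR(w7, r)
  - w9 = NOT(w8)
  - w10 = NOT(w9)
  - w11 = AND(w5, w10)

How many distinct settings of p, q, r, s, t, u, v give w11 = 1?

25

w11 = AND(w5, w10) must be 1, so both w5 = 1 and w10 = 1.
w5 = NOT(w4) must be 1, so w4 = 0.
w10 = NOT(w9) must be 1, so w9 = 0.
Enumerating the 128 input combinations, 25 give w11 = 1 and 103 give w11 = 0.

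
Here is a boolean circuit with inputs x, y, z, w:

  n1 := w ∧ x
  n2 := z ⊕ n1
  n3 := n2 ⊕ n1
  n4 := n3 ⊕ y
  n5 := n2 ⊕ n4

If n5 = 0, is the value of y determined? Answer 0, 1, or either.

either

Both values of y occur among assignments with n5 = 0:
  y=0: x=0, y=0, z=0, w=0
  y=1: x=1, y=1, z=0, w=1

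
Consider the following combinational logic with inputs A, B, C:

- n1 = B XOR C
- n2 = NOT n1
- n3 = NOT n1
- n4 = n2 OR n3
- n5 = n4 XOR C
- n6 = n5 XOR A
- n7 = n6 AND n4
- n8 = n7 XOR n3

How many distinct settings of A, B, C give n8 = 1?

n8 = n7 XOR n3 must be 1, so n7 and n3 differ.
Enumerating the 8 input combinations, 2 give n8 = 1 and 6 give n8 = 0.

2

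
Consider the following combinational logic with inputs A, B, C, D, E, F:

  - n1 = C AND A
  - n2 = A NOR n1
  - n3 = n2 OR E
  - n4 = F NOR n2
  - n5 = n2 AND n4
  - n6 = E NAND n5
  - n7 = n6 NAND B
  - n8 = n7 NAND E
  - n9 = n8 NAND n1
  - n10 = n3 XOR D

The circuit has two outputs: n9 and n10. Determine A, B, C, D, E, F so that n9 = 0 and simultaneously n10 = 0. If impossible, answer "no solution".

A=1, B=1, C=1, D=1, E=1, F=1

Check with A=1, B=1, C=1, D=1, E=1, F=1:
n1 = C AND A = 1 AND 1 = 1
n2 = A NOR n1 = 1 NOR 1 = 0
n3 = n2 OR E = 0 OR 1 = 1
n4 = F NOR n2 = 1 NOR 0 = 0
n5 = n2 AND n4 = 0 AND 0 = 0
n6 = E NAND n5 = 1 NAND 0 = 1
n7 = n6 NAND B = 1 NAND 1 = 0
n8 = n7 NAND E = 0 NAND 1 = 1
n9 = n8 NAND n1 = 1 NAND 1 = 0
n10 = n3 XOR D = 1 XOR 1 = 0
So n9 = 0 and n10 = 0.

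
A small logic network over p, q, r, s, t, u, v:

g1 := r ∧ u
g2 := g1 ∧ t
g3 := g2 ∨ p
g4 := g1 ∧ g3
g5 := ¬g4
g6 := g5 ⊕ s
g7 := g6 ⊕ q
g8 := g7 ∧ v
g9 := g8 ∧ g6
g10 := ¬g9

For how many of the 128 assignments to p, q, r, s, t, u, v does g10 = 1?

g10 = ¬g9 must be 1, so g9 = 0.
g9 = g8 ∧ g6 must be 0, so at least one of g8, g6 is 0.
Enumerating the 128 input combinations, 112 give g10 = 1 and 16 give g10 = 0.

112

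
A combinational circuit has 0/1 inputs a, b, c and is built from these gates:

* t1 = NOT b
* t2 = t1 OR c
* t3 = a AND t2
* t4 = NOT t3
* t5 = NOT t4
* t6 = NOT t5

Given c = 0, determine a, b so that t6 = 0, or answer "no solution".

a=1, b=0

t6 = NOT t5 must be 0, so t5 = 1.
Check with c = 0 and a=1, b=0:
t1 = NOT b = NOT 0 = 1
t2 = t1 OR c = 1 OR 0 = 1
t3 = a AND t2 = 1 AND 1 = 1
t4 = NOT t3 = NOT 1 = 0
t5 = NOT t4 = NOT 0 = 1
t6 = NOT t5 = NOT 1 = 0
So t6 = 0.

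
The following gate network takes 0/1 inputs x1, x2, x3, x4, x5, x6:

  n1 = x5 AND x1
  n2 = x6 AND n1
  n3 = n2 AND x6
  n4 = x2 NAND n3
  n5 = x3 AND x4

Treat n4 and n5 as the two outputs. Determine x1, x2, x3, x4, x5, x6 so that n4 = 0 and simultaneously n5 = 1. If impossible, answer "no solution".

x1=1 x2=1 x3=1 x4=1 x5=1 x6=1

Check with x1=1 x2=1 x3=1 x4=1 x5=1 x6=1:
n1 = x5 AND x1 = 1 AND 1 = 1
n2 = x6 AND n1 = 1 AND 1 = 1
n3 = n2 AND x6 = 1 AND 1 = 1
n4 = x2 NAND n3 = 1 NAND 1 = 0
n5 = x3 AND x4 = 1 AND 1 = 1
So n4 = 0 and n5 = 1.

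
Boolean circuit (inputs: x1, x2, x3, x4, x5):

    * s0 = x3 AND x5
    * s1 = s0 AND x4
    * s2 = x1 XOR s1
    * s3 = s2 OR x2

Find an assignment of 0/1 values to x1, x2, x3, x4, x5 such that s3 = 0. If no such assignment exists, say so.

s3 = s2 OR x2 must be 0, so both s2 = 0 and x2 = 0.
s2 = x1 XOR s1 must be 0, so x1 and s1 are equal.
Check with x1=1, x2=0, x3=1, x4=1, x5=1:
s0 = x3 AND x5 = 1 AND 1 = 1
s1 = s0 AND x4 = 1 AND 1 = 1
s2 = x1 XOR s1 = 1 XOR 1 = 0
s3 = s2 OR x2 = 0 OR 0 = 0
So s3 = 0 as required.

x1=1, x2=0, x3=1, x4=1, x5=1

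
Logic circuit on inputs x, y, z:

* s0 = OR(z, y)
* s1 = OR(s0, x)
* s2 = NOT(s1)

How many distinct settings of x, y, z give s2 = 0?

s2 = NOT(s1) must be 0, so s1 = 1.
Enumerating the 8 input combinations, 7 give s2 = 0 and 1 give s2 = 1.

7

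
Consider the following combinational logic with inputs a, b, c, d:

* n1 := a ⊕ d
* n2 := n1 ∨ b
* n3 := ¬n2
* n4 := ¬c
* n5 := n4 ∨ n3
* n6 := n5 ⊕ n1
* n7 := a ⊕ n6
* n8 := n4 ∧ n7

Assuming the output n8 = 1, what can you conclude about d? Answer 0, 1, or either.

n8 = n4 ∧ n7 must be 1, so both n4 = 1 and n7 = 1.
n4 = ¬c must be 1, so c = 0.
n7 = a ⊕ n6 must be 1, so a and n6 differ.
Every assignment with n8 = 1 has d = 0; there are 4 such assignment(s).
  a=0, b=0, c=0, d=0
  a=0, b=1, c=0, d=0
  a=1, b=0, c=0, d=0
  a=1, b=1, c=0, d=0

0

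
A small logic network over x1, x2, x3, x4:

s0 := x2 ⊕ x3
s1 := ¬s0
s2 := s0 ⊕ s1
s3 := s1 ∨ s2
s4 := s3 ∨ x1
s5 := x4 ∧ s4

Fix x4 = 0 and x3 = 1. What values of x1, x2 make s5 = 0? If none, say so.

s5 = x4 ∧ s4 must be 0, so at least one of x4, s4 is 0.
Check with x4 = 0 and x3 = 1 and x1=0, x2=1:
s0 = x2 ⊕ x3 = 1 ⊕ 1 = 0
s1 = ¬s0 = ¬0 = 1
s2 = s0 ⊕ s1 = 0 ⊕ 1 = 1
s3 = s1 ∨ s2 = 1 ∨ 1 = 1
s4 = s3 ∨ x1 = 1 ∨ 0 = 1
s5 = x4 ∧ s4 = 0 ∧ 1 = 0
So s5 = 0.

x1=0, x2=1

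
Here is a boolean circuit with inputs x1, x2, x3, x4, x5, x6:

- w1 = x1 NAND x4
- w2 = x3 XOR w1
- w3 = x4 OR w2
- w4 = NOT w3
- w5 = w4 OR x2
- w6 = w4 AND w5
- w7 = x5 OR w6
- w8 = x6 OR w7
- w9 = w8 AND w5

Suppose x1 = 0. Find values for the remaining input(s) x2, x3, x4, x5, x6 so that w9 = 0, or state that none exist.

x2=0, x3=1, x4=1, x5=1, x6=1

Check with x1 = 0 and x2=0, x3=1, x4=1, x5=1, x6=1:
w1 = x1 NAND x4 = 0 NAND 1 = 1
w2 = x3 XOR w1 = 1 XOR 1 = 0
w3 = x4 OR w2 = 1 OR 0 = 1
w4 = NOT w3 = NOT 1 = 0
w5 = w4 OR x2 = 0 OR 0 = 0
w6 = w4 AND w5 = 0 AND 0 = 0
w7 = x5 OR w6 = 1 OR 0 = 1
w8 = x6 OR w7 = 1 OR 1 = 1
w9 = w8 AND w5 = 1 AND 0 = 0
So w9 = 0.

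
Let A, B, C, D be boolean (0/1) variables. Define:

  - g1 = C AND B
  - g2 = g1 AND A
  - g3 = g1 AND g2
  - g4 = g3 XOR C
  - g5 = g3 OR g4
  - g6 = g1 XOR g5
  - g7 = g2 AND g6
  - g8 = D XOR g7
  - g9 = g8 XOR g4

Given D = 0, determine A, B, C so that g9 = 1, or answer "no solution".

g9 = g8 XOR g4 must be 1, so g8 and g4 differ.
Check with D = 0 and A=0, B=1, C=1:
g1 = C AND B = 1 AND 1 = 1
g2 = g1 AND A = 1 AND 0 = 0
g3 = g1 AND g2 = 1 AND 0 = 0
g4 = g3 XOR C = 0 XOR 1 = 1
g5 = g3 OR g4 = 0 OR 1 = 1
g6 = g1 XOR g5 = 1 XOR 1 = 0
g7 = g2 AND g6 = 0 AND 0 = 0
g8 = D XOR g7 = 0 XOR 0 = 0
g9 = g8 XOR g4 = 0 XOR 1 = 1
So g9 = 1.

A=0 B=1 C=1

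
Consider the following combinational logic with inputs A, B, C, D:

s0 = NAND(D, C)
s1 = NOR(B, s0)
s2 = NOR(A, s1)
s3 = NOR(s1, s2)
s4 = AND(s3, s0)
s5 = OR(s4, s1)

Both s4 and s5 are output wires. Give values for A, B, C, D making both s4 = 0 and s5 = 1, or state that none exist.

Check with A=0, B=0, C=1, D=1:
s0 = NAND(D, C) = NAND(1, 1) = 0
s1 = NOR(B, s0) = NOR(0, 0) = 1
s2 = NOR(A, s1) = NOR(0, 1) = 0
s3 = NOR(s1, s2) = NOR(1, 0) = 0
s4 = AND(s3, s0) = AND(0, 0) = 0
s5 = OR(s4, s1) = OR(0, 1) = 1
So s4 = 0 and s5 = 1.

A=0, B=0, C=1, D=1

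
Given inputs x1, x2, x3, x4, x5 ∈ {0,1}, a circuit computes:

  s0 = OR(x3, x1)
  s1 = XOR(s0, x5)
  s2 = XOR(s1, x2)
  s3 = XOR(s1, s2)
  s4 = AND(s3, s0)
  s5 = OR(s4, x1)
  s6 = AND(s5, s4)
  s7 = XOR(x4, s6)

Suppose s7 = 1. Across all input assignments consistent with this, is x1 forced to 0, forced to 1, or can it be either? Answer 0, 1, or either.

either

Both values of x1 occur among assignments with s7 = 1:
  x1=0: x1=0, x2=0, x3=0, x4=1, x5=0
  x1=1: x1=1, x2=0, x3=0, x4=1, x5=0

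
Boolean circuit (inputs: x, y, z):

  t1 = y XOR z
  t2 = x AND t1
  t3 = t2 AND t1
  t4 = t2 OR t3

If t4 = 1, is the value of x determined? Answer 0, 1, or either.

t4 = t2 OR t3 must be 1, so at least one of t2, t3 is 1.
Every assignment with t4 = 1 has x = 1; there are 2 such assignment(s).
  x=1, y=0, z=1
  x=1, y=1, z=0

1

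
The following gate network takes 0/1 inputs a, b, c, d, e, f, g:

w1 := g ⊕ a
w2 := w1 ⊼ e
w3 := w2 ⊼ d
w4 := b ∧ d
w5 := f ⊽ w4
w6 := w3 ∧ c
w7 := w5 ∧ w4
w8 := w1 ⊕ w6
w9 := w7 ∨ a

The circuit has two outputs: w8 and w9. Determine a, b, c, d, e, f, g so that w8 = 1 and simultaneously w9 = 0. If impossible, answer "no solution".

a=0, b=0, c=1, d=1, e=0, f=0, g=1

Check with a=0, b=0, c=1, d=1, e=0, f=0, g=1:
w1 = g ⊕ a = 1 ⊕ 0 = 1
w2 = w1 ⊼ e = 1 ⊼ 0 = 1
w3 = w2 ⊼ d = 1 ⊼ 1 = 0
w4 = b ∧ d = 0 ∧ 1 = 0
w5 = f ⊽ w4 = 0 ⊽ 0 = 1
w6 = w3 ∧ c = 0 ∧ 1 = 0
w7 = w5 ∧ w4 = 1 ∧ 0 = 0
w8 = w1 ⊕ w6 = 1 ⊕ 0 = 1
w9 = w7 ∨ a = 0 ∨ 0 = 0
So w8 = 1 and w9 = 0.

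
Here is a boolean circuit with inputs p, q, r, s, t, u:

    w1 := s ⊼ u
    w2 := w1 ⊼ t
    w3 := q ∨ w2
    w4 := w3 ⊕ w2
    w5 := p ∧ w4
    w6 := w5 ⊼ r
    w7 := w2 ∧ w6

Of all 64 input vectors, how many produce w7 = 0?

24

w7 = w2 ∧ w6 must be 0, so at least one of w2, w6 is 0.
Enumerating the 64 input combinations, 24 give w7 = 0 and 40 give w7 = 1.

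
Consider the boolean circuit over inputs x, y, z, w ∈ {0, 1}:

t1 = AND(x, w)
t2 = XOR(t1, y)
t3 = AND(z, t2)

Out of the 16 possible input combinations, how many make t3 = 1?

4

t3 = AND(z, t2) must be 1, so both z = 1 and t2 = 1.
t2 = XOR(t1, y) must be 1, so t1 and y differ.
Enumerating the 16 input combinations, 4 give t3 = 1 and 12 give t3 = 0.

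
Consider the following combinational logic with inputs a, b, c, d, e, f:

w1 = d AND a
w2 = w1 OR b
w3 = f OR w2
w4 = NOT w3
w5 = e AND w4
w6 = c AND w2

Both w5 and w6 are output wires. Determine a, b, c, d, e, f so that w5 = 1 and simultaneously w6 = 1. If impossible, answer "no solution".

no solution exists

Across all 64 input combinations, none give both w5 = 1 and w6 = 1.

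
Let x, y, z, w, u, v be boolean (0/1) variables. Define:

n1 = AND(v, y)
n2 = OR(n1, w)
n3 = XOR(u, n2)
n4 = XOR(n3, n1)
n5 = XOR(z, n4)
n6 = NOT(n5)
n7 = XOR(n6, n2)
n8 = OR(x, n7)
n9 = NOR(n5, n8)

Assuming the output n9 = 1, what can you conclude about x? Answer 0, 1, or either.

n9 = NOR(n5, n8) must be 1, so both n5 = 0 and n8 = 0.
n5 = XOR(z, n4) must be 0, so z and n4 are equal.
Every assignment with n9 = 1 has x = 0; there are 10 such assignment(s).

0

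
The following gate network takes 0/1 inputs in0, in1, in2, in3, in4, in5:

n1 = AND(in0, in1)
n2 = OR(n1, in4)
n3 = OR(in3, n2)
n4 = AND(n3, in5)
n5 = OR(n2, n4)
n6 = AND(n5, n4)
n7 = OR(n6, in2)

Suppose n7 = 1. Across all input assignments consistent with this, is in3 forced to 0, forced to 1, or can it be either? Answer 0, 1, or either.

either

Both values of in3 occur among assignments with n7 = 1:
  in3=0: in0=0, in1=0, in2=0, in3=0, in4=1, in5=1
  in3=1: in0=0, in1=0, in2=0, in3=1, in4=0, in5=1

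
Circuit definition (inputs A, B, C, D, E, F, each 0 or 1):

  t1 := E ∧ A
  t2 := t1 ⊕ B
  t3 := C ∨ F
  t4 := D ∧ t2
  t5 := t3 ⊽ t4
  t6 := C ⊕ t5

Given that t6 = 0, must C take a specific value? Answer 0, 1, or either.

0

t6 = C ⊕ t5 must be 0, so C and t5 are equal.
Every assignment with t6 = 0 has C = 0; there are 20 such assignment(s).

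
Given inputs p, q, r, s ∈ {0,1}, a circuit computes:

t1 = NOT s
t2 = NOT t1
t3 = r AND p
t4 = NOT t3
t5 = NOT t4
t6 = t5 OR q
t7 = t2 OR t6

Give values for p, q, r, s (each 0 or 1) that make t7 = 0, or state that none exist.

Check with p=0 q=0 r=1 s=0:
t1 = NOT s = NOT 0 = 1
t2 = NOT t1 = NOT 1 = 0
t3 = r AND p = 1 AND 0 = 0
t4 = NOT t3 = NOT 0 = 1
t5 = NOT t4 = NOT 1 = 0
t6 = t5 OR q = 0 OR 0 = 0
t7 = t2 OR t6 = 0 OR 0 = 0
So t7 = 0 as required.

p=0 q=0 r=1 s=0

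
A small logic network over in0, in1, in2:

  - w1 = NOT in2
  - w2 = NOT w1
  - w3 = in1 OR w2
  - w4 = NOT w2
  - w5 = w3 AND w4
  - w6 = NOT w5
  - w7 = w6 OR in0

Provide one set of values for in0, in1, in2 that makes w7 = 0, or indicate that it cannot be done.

w7 = w6 OR in0 must be 0, so both w6 = 0 and in0 = 0.
w6 = NOT w5 must be 0, so w5 = 1.
w5 = w3 AND w4 must be 1, so both w3 = 1 and w4 = 1.
Check with in0=0, in1=1, in2=0:
w1 = NOT in2 = NOT 0 = 1
w2 = NOT w1 = NOT 1 = 0
w3 = in1 OR w2 = 1 OR 0 = 1
w4 = NOT w2 = NOT 0 = 1
w5 = w3 AND w4 = 1 AND 1 = 1
w6 = NOT w5 = NOT 1 = 0
w7 = w6 OR in0 = 0 OR 0 = 0
So w7 = 0 as required.

in0=0, in1=1, in2=0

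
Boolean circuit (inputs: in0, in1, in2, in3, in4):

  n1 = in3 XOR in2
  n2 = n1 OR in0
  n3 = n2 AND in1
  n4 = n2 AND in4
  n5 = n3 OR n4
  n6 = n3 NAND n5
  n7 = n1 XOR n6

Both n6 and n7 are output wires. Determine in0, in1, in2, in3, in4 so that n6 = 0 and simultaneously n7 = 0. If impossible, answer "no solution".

in0=1 in1=1 in2=0 in3=0 in4=1

Check with in0=1 in1=1 in2=0 in3=0 in4=1:
n1 = in3 XOR in2 = 0 XOR 0 = 0
n2 = n1 OR in0 = 0 OR 1 = 1
n3 = n2 AND in1 = 1 AND 1 = 1
n4 = n2 AND in4 = 1 AND 1 = 1
n5 = n3 OR n4 = 1 OR 1 = 1
n6 = n3 NAND n5 = 1 NAND 1 = 0
n7 = n1 XOR n6 = 0 XOR 0 = 0
So n6 = 0 and n7 = 0.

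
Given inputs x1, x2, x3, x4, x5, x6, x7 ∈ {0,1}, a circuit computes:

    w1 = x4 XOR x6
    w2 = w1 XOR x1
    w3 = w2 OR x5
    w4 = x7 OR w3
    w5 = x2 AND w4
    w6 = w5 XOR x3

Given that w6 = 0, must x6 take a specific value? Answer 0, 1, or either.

Both values of x6 occur among assignments with w6 = 0:
  x6=0: x1=0, x2=0, x3=0, x4=0, x5=0, x6=0, x7=0
  x6=1: x1=0, x2=0, x3=0, x4=0, x5=0, x6=1, x7=0

either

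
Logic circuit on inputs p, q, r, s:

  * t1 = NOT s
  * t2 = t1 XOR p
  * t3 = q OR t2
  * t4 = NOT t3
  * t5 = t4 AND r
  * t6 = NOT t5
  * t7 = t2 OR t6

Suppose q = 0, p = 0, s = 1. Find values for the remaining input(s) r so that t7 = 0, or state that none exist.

r=1

Check with q = 0, p = 0, s = 1 and r=1:
t1 = NOT s = NOT 1 = 0
t2 = t1 XOR p = 0 XOR 0 = 0
t3 = q OR t2 = 0 OR 0 = 0
t4 = NOT t3 = NOT 0 = 1
t5 = t4 AND r = 1 AND 1 = 1
t6 = NOT t5 = NOT 1 = 0
t7 = t2 OR t6 = 0 OR 0 = 0
So t7 = 0.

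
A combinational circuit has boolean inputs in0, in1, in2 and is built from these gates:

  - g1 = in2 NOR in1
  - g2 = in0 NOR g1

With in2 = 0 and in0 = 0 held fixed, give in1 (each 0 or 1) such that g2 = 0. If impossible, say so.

Check with in2 = 0 and in0 = 0 and in1=0:
g1 = in2 NOR in1 = 0 NOR 0 = 1
g2 = in0 NOR g1 = 0 NOR 1 = 0
So g2 = 0.

in1=0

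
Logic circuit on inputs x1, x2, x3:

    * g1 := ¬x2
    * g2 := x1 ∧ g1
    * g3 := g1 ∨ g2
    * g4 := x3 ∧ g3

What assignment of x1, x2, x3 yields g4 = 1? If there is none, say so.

g4 = x3 ∧ g3 must be 1, so both x3 = 1 and g3 = 1.
g3 = g1 ∨ g2 must be 1, so at least one of g1, g2 is 1.
Check with x1=0, x2=0, x3=1:
g1 = ¬x2 = ¬0 = 1
g2 = x1 ∧ g1 = 0 ∧ 1 = 0
g3 = g1 ∨ g2 = 1 ∨ 0 = 1
g4 = x3 ∧ g3 = 1 ∧ 1 = 1
So g4 = 1 as required.

x1=0, x2=0, x3=1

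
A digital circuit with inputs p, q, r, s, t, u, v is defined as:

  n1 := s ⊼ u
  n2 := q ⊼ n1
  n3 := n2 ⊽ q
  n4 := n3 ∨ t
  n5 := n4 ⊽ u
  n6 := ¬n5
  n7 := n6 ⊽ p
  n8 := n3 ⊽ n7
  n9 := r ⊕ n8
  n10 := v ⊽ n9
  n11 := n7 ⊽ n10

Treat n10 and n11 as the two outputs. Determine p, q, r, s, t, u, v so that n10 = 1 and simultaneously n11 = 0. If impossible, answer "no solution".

Check with p=1 q=0 r=1 s=0 t=1 u=1 v=0:
n1 = s ⊼ u = 0 ⊼ 1 = 1
n2 = q ⊼ n1 = 0 ⊼ 1 = 1
n3 = n2 ⊽ q = 1 ⊽ 0 = 0
n4 = n3 ∨ t = 0 ∨ 1 = 1
n5 = n4 ⊽ u = 1 ⊽ 1 = 0
n6 = ¬n5 = ¬0 = 1
n7 = n6 ⊽ p = 1 ⊽ 1 = 0
n8 = n3 ⊽ n7 = 0 ⊽ 0 = 1
n9 = r ⊕ n8 = 1 ⊕ 1 = 0
n10 = v ⊽ n9 = 0 ⊽ 0 = 1
n11 = n7 ⊽ n10 = 0 ⊽ 1 = 0
So n10 = 1 and n11 = 0.

p=1 q=0 r=1 s=0 t=1 u=1 v=0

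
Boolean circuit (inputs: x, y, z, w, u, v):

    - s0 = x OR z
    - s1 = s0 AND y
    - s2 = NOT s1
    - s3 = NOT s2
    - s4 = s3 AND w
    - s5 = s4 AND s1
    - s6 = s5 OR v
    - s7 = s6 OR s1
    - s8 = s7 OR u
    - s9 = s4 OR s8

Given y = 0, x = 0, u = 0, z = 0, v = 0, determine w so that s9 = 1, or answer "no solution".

With y = 0, x = 0, u = 0, z = 0, v = 0 fixed, none of the 2 settings of w give s9 = 1.
For example, with w=1:
s0 = x OR z = 0 OR 0 = 0
s1 = s0 AND y = 0 AND 0 = 0
s2 = NOT s1 = NOT 0 = 1
s3 = NOT s2 = NOT 1 = 0
s4 = s3 AND w = 0 AND 1 = 0
s5 = s4 AND s1 = 0 AND 0 = 0
s6 = s5 OR v = 0 OR 0 = 0
s7 = s6 OR s1 = 0 OR 0 = 0
s8 = s7 OR u = 0 OR 0 = 0
s9 = s4 OR s8 = 0 OR 0 = 0
giving s9 = 0 ≠ 1.

no solution exists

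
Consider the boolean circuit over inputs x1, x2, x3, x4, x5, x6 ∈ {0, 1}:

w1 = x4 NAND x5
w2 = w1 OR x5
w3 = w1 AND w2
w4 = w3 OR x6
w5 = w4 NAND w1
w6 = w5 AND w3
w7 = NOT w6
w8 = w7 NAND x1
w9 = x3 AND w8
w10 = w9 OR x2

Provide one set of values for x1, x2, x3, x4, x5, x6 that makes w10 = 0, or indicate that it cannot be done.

Check with x1=1, x2=0, x3=0, x4=0, x5=1, x6=1:
w1 = x4 NAND x5 = 0 NAND 1 = 1
w2 = w1 OR x5 = 1 OR 1 = 1
w3 = w1 AND w2 = 1 AND 1 = 1
w4 = w3 OR x6 = 1 OR 1 = 1
w5 = w4 NAND w1 = 1 NAND 1 = 0
w6 = w5 AND w3 = 0 AND 1 = 0
w7 = NOT w6 = NOT 0 = 1
w8 = w7 NAND x1 = 1 NAND 1 = 0
w9 = x3 AND w8 = 0 AND 0 = 0
w10 = w9 OR x2 = 0 OR 0 = 0
So w10 = 0 as required.

x1=1, x2=0, x3=0, x4=0, x5=1, x6=1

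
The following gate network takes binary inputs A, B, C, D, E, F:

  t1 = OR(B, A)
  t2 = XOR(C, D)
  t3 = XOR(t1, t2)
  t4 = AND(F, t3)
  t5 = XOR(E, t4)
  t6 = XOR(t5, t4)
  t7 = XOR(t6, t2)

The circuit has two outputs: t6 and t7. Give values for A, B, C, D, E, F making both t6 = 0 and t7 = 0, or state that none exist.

Check with A=0, B=0, C=0, D=0, E=0, F=1:
t1 = OR(B, A) = OR(0, 0) = 0
t2 = XOR(C, D) = XOR(0, 0) = 0
t3 = XOR(t1, t2) = XOR(0, 0) = 0
t4 = AND(F, t3) = AND(1, 0) = 0
t5 = XOR(E, t4) = XOR(0, 0) = 0
t6 = XOR(t5, t4) = XOR(0, 0) = 0
t7 = XOR(t6, t2) = XOR(0, 0) = 0
So t6 = 0 and t7 = 0.

A=0, B=0, C=0, D=0, E=0, F=1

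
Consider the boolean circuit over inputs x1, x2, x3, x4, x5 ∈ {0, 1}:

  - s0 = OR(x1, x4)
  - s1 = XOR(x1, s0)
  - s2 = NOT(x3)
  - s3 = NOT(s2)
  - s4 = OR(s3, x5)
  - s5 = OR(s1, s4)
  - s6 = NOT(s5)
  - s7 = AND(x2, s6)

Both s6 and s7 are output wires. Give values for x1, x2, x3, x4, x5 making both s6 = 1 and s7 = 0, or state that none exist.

x1=1, x2=0, x3=0, x4=0, x5=0

Check with x1=1, x2=0, x3=0, x4=0, x5=0:
s0 = OR(x1, x4) = OR(1, 0) = 1
s1 = XOR(x1, s0) = XOR(1, 1) = 0
s2 = NOT(x3) = NOT 0 = 1
s3 = NOT(s2) = NOT 1 = 0
s4 = OR(s3, x5) = OR(0, 0) = 0
s5 = OR(s1, s4) = OR(0, 0) = 0
s6 = NOT(s5) = NOT 0 = 1
s7 = AND(x2, s6) = AND(0, 1) = 0
So s6 = 1 and s7 = 0.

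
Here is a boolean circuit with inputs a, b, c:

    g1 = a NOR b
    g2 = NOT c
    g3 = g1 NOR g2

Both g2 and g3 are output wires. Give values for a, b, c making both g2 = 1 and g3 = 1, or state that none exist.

no solution exists

Across all 8 input combinations, none give both g2 = 1 and g3 = 1.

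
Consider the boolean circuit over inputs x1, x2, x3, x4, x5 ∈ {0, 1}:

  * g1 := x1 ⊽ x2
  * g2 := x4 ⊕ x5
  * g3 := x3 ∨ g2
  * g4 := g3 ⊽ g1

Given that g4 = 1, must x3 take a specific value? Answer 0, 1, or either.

0

g4 = g3 ⊽ g1 must be 1, so both g3 = 0 and g1 = 0.
g3 = x3 ∨ g2 must be 0, so both x3 = 0 and g2 = 0.
Every assignment with g4 = 1 has x3 = 0; there are 6 such assignment(s).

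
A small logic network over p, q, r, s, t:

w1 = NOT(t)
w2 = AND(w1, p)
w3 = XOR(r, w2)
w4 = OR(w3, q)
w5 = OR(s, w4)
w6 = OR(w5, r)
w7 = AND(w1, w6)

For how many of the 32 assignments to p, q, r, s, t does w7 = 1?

15

w7 = AND(w1, w6) must be 1, so both w1 = 1 and w6 = 1.
w1 = NOT(t) must be 1, so t = 0.
w6 = OR(w5, r) must be 1, so at least one of w5, r is 1.
Enumerating the 32 input combinations, 15 give w7 = 1 and 17 give w7 = 0.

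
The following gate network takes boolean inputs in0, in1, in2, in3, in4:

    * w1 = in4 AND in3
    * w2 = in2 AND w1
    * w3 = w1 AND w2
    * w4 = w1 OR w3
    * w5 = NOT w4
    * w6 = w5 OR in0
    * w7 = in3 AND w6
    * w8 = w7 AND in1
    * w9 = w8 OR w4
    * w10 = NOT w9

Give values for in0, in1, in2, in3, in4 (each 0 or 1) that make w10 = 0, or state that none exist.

in0=1 in1=0 in2=0 in3=1 in4=1

w10 = NOT w9 must be 0, so w9 = 1.
Check with in0=1 in1=0 in2=0 in3=1 in4=1:
w1 = in4 AND in3 = 1 AND 1 = 1
w2 = in2 AND w1 = 0 AND 1 = 0
w3 = w1 AND w2 = 1 AND 0 = 0
w4 = w1 OR w3 = 1 OR 0 = 1
w5 = NOT w4 = NOT 1 = 0
w6 = w5 OR in0 = 0 OR 1 = 1
w7 = in3 AND w6 = 1 AND 1 = 1
w8 = w7 AND in1 = 1 AND 0 = 0
w9 = w8 OR w4 = 0 OR 1 = 1
w10 = NOT w9 = NOT 1 = 0
So w10 = 0 as required.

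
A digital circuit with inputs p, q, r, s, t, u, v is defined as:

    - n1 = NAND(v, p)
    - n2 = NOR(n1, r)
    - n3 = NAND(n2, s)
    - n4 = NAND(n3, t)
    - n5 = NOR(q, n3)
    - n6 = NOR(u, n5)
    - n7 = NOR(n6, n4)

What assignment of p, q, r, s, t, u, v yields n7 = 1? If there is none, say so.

n7 = NOR(n6, n4) must be 1, so both n6 = 0 and n4 = 0.
n6 = NOR(u, n5) must be 0, so at least one of u, n5 is 1.
Check with p=0, q=0, r=0, s=1, t=1, u=1, v=0:
n1 = NAND(v, p) = NAND(0, 0) = 1
n2 = NOR(n1, r) = NOR(1, 0) = 0
n3 = NAND(n2, s) = NAND(0, 1) = 1
n4 = NAND(n3, t) = NAND(1, 1) = 0
n5 = NOR(q, n3) = NOR(0, 1) = 0
n6 = NOR(u, n5) = NOR(1, 0) = 0
n7 = NOR(n6, n4) = NOR(0, 0) = 1
So n7 = 1 as required.

p=0, q=0, r=0, s=1, t=1, u=1, v=0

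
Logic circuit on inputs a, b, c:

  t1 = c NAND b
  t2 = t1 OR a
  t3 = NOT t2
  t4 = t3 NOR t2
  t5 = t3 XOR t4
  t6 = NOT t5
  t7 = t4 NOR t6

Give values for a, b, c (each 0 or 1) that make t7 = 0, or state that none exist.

t7 = t4 NOR t6 must be 0, so at least one of t4, t6 is 1.
Check with a=0, b=1, c=0:
t1 = c NAND b = 0 NAND 1 = 1
t2 = t1 OR a = 1 OR 0 = 1
t3 = NOT t2 = NOT 1 = 0
t4 = t3 NOR t2 = 0 NOR 1 = 0
t5 = t3 XOR t4 = 0 XOR 0 = 0
t6 = NOT t5 = NOT 0 = 1
t7 = t4 NOR t6 = 0 NOR 1 = 0
So t7 = 0 as required.

a=0, b=1, c=0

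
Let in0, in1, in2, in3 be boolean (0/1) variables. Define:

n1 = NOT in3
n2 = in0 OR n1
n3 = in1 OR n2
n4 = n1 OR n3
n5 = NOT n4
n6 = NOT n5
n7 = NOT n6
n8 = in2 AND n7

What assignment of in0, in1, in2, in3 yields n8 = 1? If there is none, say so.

in0=0 in1=0 in2=1 in3=1

Check with in0=0 in1=0 in2=1 in3=1:
n1 = NOT in3 = NOT 1 = 0
n2 = in0 OR n1 = 0 OR 0 = 0
n3 = in1 OR n2 = 0 OR 0 = 0
n4 = n1 OR n3 = 0 OR 0 = 0
n5 = NOT n4 = NOT 0 = 1
n6 = NOT n5 = NOT 1 = 0
n7 = NOT n6 = NOT 0 = 1
n8 = in2 AND n7 = 1 AND 1 = 1
So n8 = 1 as required.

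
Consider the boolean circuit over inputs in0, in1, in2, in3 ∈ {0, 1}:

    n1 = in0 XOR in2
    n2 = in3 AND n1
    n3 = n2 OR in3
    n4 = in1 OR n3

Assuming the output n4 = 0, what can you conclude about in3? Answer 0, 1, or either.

0

n4 = in1 OR n3 must be 0, so both in1 = 0 and n3 = 0.
n3 = n2 OR in3 must be 0, so both n2 = 0 and in3 = 0.
n2 = in3 AND n1 must be 0, so at least one of in3, n1 is 0.
Every assignment with n4 = 0 has in3 = 0; there are 4 such assignment(s).
  in0=0, in1=0, in2=0, in3=0
  in0=0, in1=0, in2=1, in3=0
  in0=1, in1=0, in2=0, in3=0
  in0=1, in1=0, in2=1, in3=0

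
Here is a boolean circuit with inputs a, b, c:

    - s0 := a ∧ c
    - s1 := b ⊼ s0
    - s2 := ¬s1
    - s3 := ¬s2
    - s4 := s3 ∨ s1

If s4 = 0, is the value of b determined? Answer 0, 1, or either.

1

s4 = s3 ∨ s1 must be 0, so both s3 = 0 and s1 = 0.
s3 = ¬s2 must be 0, so s2 = 1.
s1 = b ⊼ s0 must be 0, so both b = 1 and s0 = 1.
Every assignment with s4 = 0 has b = 1; there are 1 such assignment(s).
  a=1, b=1, c=1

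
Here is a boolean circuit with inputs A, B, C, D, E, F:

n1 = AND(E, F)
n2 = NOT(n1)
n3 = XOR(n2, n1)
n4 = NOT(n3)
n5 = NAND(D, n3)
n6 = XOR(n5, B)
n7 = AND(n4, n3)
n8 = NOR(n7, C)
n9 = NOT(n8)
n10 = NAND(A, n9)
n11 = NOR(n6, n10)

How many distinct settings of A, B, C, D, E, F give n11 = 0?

n11 = NOR(n6, n10) must be 0, so at least one of n6, n10 is 1.
Enumerating the 64 input combinations, 56 give n11 = 0 and 8 give n11 = 1.

56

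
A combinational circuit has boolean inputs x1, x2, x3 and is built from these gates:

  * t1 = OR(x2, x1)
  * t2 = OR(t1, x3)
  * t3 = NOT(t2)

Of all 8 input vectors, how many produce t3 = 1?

t3 = NOT(t2) must be 1, so t2 = 0.
t2 = OR(t1, x3) must be 0, so both t1 = 0 and x3 = 0.
t1 = OR(x2, x1) must be 0, so both x2 = 0 and x1 = 0.
Satisfying assignments:
  x1=0, x2=0, x3=0

1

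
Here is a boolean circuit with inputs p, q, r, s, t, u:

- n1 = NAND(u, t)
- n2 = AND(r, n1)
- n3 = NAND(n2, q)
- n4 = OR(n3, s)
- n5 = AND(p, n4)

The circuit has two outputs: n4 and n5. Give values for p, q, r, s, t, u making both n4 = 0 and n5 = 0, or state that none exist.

Check with p=0 q=1 r=1 s=0 t=0 u=0:
n1 = NAND(u, t) = NAND(0, 0) = 1
n2 = AND(r, n1) = AND(1, 1) = 1
n3 = NAND(n2, q) = NAND(1, 1) = 0
n4 = OR(n3, s) = OR(0, 0) = 0
n5 = AND(p, n4) = AND(0, 0) = 0
So n4 = 0 and n5 = 0.

p=0 q=1 r=1 s=0 t=0 u=0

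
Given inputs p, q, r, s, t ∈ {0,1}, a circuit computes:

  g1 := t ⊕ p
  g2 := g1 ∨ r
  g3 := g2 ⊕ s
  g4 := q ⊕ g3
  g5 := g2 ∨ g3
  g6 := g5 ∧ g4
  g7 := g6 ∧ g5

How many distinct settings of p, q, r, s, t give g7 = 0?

18

g7 = g6 ∧ g5 must be 0, so at least one of g6, g5 is 0.
Enumerating the 32 input combinations, 18 give g7 = 0 and 14 give g7 = 1.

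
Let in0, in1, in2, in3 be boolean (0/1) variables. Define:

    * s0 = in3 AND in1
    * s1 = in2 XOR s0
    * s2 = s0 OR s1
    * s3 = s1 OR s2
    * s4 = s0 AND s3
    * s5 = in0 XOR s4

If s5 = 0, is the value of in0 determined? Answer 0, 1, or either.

either

Both values of in0 occur among assignments with s5 = 0:
  in0=0: in0=0, in1=0, in2=0, in3=0
  in0=1: in0=1, in1=1, in2=0, in3=1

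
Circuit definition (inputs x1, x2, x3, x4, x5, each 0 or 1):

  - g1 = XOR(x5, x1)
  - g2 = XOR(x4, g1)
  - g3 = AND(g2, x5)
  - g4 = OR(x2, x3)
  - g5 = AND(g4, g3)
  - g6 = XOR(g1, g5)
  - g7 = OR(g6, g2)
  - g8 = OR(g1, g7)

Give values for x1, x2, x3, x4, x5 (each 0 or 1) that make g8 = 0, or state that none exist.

Check with x1=1, x2=1, x3=1, x4=0, x5=1:
g1 = XOR(x5, x1) = XOR(1, 1) = 0
g2 = XOR(x4, g1) = XOR(0, 0) = 0
g3 = AND(g2, x5) = AND(0, 1) = 0
g4 = OR(x2, x3) = OR(1, 1) = 1
g5 = AND(g4, g3) = AND(1, 0) = 0
g6 = XOR(g1, g5) = XOR(0, 0) = 0
g7 = OR(g6, g2) = OR(0, 0) = 0
g8 = OR(g1, g7) = OR(0, 0) = 0
So g8 = 0 as required.

x1=1, x2=1, x3=1, x4=0, x5=1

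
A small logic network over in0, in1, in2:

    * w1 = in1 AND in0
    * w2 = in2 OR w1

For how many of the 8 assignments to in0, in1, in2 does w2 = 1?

5

w2 = in2 OR w1 must be 1, so at least one of in2, w1 is 1.
Satisfying assignments:
  in0=0, in1=0, in2=1
  in0=0, in1=1, in2=1
  in0=1, in1=0, in2=1
  in0=1, in1=1, in2=0
  in0=1, in1=1, in2=1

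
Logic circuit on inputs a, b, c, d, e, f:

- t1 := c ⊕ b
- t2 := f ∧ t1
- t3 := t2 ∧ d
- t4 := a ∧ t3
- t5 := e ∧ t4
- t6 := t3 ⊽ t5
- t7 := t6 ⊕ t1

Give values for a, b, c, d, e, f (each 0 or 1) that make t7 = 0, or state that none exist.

t7 = t6 ⊕ t1 must be 0, so t6 and t1 are equal.
Check with a=1, b=1, c=0, d=0, e=0, f=1:
t1 = c ⊕ b = 0 ⊕ 1 = 1
t2 = f ∧ t1 = 1 ∧ 1 = 1
t3 = t2 ∧ d = 1 ∧ 0 = 0
t4 = a ∧ t3 = 1 ∧ 0 = 0
t5 = e ∧ t4 = 0 ∧ 0 = 0
t6 = t3 ⊽ t5 = 0 ⊽ 0 = 1
t7 = t6 ⊕ t1 = 1 ⊕ 1 = 0
So t7 = 0 as required.

a=1, b=1, c=0, d=0, e=0, f=1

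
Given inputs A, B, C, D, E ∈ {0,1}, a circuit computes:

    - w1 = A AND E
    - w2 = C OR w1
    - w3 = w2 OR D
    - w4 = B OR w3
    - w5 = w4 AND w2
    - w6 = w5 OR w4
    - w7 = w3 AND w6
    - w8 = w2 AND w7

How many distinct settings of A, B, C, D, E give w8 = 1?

20

w8 = w2 AND w7 must be 1, so both w2 = 1 and w7 = 1.
Enumerating the 32 input combinations, 20 give w8 = 1 and 12 give w8 = 0.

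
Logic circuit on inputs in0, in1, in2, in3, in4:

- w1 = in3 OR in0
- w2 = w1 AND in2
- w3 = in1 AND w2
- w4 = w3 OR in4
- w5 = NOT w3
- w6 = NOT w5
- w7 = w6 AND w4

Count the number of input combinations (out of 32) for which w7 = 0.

26

w7 = w6 AND w4 must be 0, so at least one of w6, w4 is 0.
Enumerating the 32 input combinations, 26 give w7 = 0 and 6 give w7 = 1.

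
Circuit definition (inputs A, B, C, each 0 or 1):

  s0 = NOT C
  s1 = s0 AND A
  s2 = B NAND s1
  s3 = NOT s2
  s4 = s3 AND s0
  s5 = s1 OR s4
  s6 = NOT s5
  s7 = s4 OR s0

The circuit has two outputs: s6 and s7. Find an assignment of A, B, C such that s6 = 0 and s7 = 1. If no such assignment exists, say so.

Check with A=1, B=0, C=0:
s0 = NOT C = NOT 0 = 1
s1 = s0 AND A = 1 AND 1 = 1
s2 = B NAND s1 = 0 NAND 1 = 1
s3 = NOT s2 = NOT 1 = 0
s4 = s3 AND s0 = 0 AND 1 = 0
s5 = s1 OR s4 = 1 OR 0 = 1
s6 = NOT s5 = NOT 1 = 0
s7 = s4 OR s0 = 0 OR 1 = 1
So s6 = 0 and s7 = 1.

A=1, B=0, C=0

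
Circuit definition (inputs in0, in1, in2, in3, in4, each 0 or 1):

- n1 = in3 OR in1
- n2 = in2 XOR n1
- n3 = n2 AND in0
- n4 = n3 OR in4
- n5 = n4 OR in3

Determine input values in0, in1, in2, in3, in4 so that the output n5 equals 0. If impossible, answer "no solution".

in0=0, in1=1, in2=0, in3=0, in4=0

Check with in0=0, in1=1, in2=0, in3=0, in4=0:
n1 = in3 OR in1 = 0 OR 1 = 1
n2 = in2 XOR n1 = 0 XOR 1 = 1
n3 = n2 AND in0 = 1 AND 0 = 0
n4 = n3 OR in4 = 0 OR 0 = 0
n5 = n4 OR in3 = 0 OR 0 = 0
So n5 = 0 as required.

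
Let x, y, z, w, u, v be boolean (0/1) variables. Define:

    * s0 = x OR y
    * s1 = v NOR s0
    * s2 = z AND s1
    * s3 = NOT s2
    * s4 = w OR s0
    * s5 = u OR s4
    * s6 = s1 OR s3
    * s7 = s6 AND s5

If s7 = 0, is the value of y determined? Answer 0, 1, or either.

s7 = s6 AND s5 must be 0, so at least one of s6, s5 is 0.
Every assignment with s7 = 0 has y = 0; there are 4 such assignment(s).
  x=0, y=0, z=0, w=0, u=0, v=0
  x=0, y=0, z=0, w=0, u=0, v=1
  x=0, y=0, z=1, w=0, u=0, v=0
  x=0, y=0, z=1, w=0, u=0, v=1

0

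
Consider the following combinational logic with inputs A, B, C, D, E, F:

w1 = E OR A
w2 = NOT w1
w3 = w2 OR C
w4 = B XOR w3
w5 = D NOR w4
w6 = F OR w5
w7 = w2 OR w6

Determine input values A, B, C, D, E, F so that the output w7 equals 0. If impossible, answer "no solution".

A=0 B=0 C=1 D=1 E=1 F=0

w7 = w2 OR w6 must be 0, so both w2 = 0 and w6 = 0.
w2 = NOT w1 must be 0, so w1 = 1.
Check with A=0 B=0 C=1 D=1 E=1 F=0:
w1 = E OR A = 1 OR 0 = 1
w2 = NOT w1 = NOT 1 = 0
w3 = w2 OR C = 0 OR 1 = 1
w4 = B XOR w3 = 0 XOR 1 = 1
w5 = D NOR w4 = 1 NOR 1 = 0
w6 = F OR w5 = 0 OR 0 = 0
w7 = w2 OR w6 = 0 OR 0 = 0
So w7 = 0 as required.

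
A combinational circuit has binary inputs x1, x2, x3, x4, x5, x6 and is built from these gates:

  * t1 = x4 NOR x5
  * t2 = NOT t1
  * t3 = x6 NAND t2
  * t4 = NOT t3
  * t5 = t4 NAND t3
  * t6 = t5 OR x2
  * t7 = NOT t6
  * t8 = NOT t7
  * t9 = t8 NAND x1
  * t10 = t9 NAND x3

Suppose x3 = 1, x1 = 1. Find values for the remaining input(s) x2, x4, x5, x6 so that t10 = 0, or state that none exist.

no solution exists

With x3 = 1, x1 = 1 fixed, none of the 16 settings of x2, x4, x5, x6 give t10 = 0.
For example, with x2=1, x4=0, x5=0, x6=1:
t1 = x4 NOR x5 = 0 NOR 0 = 1
t2 = NOT t1 = NOT 1 = 0
t3 = x6 NAND t2 = 1 NAND 0 = 1
t4 = NOT t3 = NOT 1 = 0
t5 = t4 NAND t3 = 0 NAND 1 = 1
t6 = t5 OR x2 = 1 OR 1 = 1
t7 = NOT t6 = NOT 1 = 0
t8 = NOT t7 = NOT 0 = 1
t9 = t8 NAND x1 = 1 NAND 1 = 0
t10 = t9 NAND x3 = 0 NAND 1 = 1
giving t10 = 1 ≠ 0.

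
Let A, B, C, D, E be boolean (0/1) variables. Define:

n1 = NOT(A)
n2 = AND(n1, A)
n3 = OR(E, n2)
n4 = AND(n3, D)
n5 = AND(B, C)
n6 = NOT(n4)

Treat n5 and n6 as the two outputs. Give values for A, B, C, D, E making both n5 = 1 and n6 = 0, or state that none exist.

Check with A=0 B=1 C=1 D=1 E=1:
n1 = NOT(A) = NOT 0 = 1
n2 = AND(n1, A) = AND(1, 0) = 0
n3 = OR(E, n2) = OR(1, 0) = 1
n4 = AND(n3, D) = AND(1, 1) = 1
n5 = AND(B, C) = AND(1, 1) = 1
n6 = NOT(n4) = NOT 1 = 0
So n5 = 1 and n6 = 0.

A=0 B=1 C=1 D=1 E=1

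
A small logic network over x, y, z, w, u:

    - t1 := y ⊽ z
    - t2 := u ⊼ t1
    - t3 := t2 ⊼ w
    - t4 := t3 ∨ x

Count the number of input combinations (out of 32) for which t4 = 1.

t4 = t3 ∨ x must be 1, so at least one of t3, x is 1.
Enumerating the 32 input combinations, 25 give t4 = 1 and 7 give t4 = 0.

25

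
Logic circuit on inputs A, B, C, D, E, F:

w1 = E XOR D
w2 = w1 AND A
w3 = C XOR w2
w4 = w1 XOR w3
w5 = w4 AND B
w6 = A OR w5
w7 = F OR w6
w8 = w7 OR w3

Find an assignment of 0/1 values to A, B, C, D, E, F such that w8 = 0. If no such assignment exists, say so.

A=0, B=0, C=0, D=1, E=1, F=0

Check with A=0, B=0, C=0, D=1, E=1, F=0:
w1 = E XOR D = 1 XOR 1 = 0
w2 = w1 AND A = 0 AND 0 = 0
w3 = C XOR w2 = 0 XOR 0 = 0
w4 = w1 XOR w3 = 0 XOR 0 = 0
w5 = w4 AND B = 0 AND 0 = 0
w6 = A OR w5 = 0 OR 0 = 0
w7 = F OR w6 = 0 OR 0 = 0
w8 = w7 OR w3 = 0 OR 0 = 0
So w8 = 0 as required.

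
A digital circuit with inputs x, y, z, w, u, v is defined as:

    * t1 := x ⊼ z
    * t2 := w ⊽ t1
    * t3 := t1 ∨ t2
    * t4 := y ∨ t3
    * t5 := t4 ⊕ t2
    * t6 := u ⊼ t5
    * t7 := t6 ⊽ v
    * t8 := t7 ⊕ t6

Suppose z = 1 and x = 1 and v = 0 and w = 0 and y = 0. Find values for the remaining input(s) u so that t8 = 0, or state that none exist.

no solution exists

With z = 1 and x = 1 and v = 0 and w = 0 and y = 0 fixed, none of the 2 settings of u give t8 = 0.
For example, with u=0:
t1 = x ⊼ z = 1 ⊼ 1 = 0
t2 = w ⊽ t1 = 0 ⊽ 0 = 1
t3 = t1 ∨ t2 = 0 ∨ 1 = 1
t4 = y ∨ t3 = 0 ∨ 1 = 1
t5 = t4 ⊕ t2 = 1 ⊕ 1 = 0
t6 = u ⊼ t5 = 0 ⊼ 0 = 1
t7 = t6 ⊽ v = 1 ⊽ 0 = 0
t8 = t7 ⊕ t6 = 0 ⊕ 1 = 1
giving t8 = 1 ≠ 0.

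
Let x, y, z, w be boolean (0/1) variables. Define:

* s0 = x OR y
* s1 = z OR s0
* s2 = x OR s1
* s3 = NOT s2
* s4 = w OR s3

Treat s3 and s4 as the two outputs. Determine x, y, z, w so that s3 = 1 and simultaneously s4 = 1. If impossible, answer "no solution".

x=0, y=0, z=0, w=0

Check with x=0, y=0, z=0, w=0:
s0 = x OR y = 0 OR 0 = 0
s1 = z OR s0 = 0 OR 0 = 0
s2 = x OR s1 = 0 OR 0 = 0
s3 = NOT s2 = NOT 0 = 1
s4 = w OR s3 = 0 OR 1 = 1
So s3 = 1 and s4 = 1.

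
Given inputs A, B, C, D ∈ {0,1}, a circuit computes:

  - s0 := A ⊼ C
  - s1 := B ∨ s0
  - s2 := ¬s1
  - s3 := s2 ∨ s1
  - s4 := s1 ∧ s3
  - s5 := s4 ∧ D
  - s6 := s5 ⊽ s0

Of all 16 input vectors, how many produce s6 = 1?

s6 = s5 ⊽ s0 must be 1, so both s5 = 0 and s0 = 0.
Satisfying assignments:
  A=1, B=0, C=1, D=0
  A=1, B=0, C=1, D=1
  A=1, B=1, C=1, D=0

3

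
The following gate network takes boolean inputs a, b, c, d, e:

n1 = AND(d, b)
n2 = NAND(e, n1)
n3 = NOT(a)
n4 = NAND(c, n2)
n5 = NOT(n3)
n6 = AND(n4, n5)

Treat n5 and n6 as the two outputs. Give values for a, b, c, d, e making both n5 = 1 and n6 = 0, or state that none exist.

a=1, b=0, c=1, d=0, e=0

Check with a=1, b=0, c=1, d=0, e=0:
n1 = AND(d, b) = AND(0, 0) = 0
n2 = NAND(e, n1) = NAND(0, 0) = 1
n3 = NOT(a) = NOT 1 = 0
n4 = NAND(c, n2) = NAND(1, 1) = 0
n5 = NOT(n3) = NOT 0 = 1
n6 = AND(n4, n5) = AND(0, 1) = 0
So n5 = 1 and n6 = 0.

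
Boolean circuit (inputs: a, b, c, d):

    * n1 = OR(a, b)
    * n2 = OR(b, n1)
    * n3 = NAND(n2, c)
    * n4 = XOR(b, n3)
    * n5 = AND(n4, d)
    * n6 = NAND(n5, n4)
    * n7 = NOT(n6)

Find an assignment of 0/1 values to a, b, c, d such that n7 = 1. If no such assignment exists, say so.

Check with a=1, b=0, c=0, d=1:
n1 = OR(a, b) = OR(1, 0) = 1
n2 = OR(b, n1) = OR(0, 1) = 1
n3 = NAND(n2, c) = NAND(1, 0) = 1
n4 = XOR(b, n3) = XOR(0, 1) = 1
n5 = AND(n4, d) = AND(1, 1) = 1
n6 = NAND(n5, n4) = NAND(1, 1) = 0
n7 = NOT(n6) = NOT 0 = 1
So n7 = 1 as required.

a=1, b=0, c=0, d=1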